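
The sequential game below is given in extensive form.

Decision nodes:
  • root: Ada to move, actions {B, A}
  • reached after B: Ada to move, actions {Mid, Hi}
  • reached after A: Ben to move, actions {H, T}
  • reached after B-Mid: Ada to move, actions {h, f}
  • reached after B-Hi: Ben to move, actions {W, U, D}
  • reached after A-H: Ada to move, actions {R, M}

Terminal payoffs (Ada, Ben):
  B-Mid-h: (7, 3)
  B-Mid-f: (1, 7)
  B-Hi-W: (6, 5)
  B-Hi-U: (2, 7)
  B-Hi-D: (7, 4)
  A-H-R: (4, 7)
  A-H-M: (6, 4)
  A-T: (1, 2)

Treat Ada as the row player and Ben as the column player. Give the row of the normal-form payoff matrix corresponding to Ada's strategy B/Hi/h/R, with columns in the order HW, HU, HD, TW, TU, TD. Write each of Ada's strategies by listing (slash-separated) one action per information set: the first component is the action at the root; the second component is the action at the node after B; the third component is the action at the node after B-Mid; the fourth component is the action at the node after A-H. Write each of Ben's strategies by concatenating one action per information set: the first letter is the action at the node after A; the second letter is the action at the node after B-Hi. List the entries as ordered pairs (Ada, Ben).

(6,5) (2,7) (7,4) (6,5) (2,7) (7,4)

vs HW: Ada plays B → Ada plays Hi at [B] → Ben plays W at [B-Hi] → (6, 5)
vs HU: Ada plays B → Ada plays Hi at [B] → Ben plays U at [B-Hi] → (2, 7)
vs HD: Ada plays B → Ada plays Hi at [B] → Ben plays D at [B-Hi] → (7, 4)
vs TW: Ada plays B → Ada plays Hi at [B] → Ben plays W at [B-Hi] → (6, 5)
vs TU: Ada plays B → Ada plays Hi at [B] → Ben plays U at [B-Hi] → (2, 7)
vs TD: Ada plays B → Ada plays Hi at [B] → Ben plays D at [B-Hi] → (7, 4)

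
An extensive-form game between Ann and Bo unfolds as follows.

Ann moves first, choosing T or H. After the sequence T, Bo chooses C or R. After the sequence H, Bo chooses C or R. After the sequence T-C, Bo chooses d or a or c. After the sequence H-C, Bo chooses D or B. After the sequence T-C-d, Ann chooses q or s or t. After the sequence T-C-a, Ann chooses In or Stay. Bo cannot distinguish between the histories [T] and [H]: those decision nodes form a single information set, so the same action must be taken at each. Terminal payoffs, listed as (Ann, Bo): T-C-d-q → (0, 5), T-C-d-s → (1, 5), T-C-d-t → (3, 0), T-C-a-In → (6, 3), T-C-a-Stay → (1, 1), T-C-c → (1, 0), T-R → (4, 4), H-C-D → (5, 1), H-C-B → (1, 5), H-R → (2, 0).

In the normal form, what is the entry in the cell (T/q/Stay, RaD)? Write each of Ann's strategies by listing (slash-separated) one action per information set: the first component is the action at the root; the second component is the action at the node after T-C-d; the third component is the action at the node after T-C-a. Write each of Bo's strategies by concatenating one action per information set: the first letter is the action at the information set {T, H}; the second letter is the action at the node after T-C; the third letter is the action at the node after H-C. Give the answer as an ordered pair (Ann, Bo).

(4, 4)

Trace the play path from the root:
  Ann plays T
  Bo plays R at [T]
→ terminal payoff (4, 4).
(Ann's choice at the node after T-C-d is never reached on this path, so it doesn't affect the outcome.)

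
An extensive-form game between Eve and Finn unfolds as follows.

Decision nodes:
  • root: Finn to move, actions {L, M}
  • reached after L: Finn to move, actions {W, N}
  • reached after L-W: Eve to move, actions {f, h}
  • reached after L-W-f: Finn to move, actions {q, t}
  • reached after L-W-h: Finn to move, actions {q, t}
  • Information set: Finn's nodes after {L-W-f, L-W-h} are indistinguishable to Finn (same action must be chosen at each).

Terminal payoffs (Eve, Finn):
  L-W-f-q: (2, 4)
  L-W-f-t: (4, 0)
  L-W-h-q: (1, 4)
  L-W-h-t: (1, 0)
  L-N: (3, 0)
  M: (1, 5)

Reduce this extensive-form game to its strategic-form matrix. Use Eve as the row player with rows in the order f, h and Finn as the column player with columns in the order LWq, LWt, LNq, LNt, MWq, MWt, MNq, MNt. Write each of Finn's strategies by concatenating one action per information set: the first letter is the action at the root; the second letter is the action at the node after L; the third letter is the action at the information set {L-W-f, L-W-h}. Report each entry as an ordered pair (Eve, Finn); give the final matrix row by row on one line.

          LWq      LWt      LNq      LNt      MWq      MWt      MNq      MNt
   f    (2,4)    (4,0)    (3,0)    (3,0)    (1,5)    (1,5)    (1,5)    (1,5)
   h    (1,4)    (1,0)    (3,0)    (3,0)    (1,5)    (1,5)    (1,5)    (1,5)

f: (2,4) (4,0) (3,0) (3,0) (1,5) (1,5) (1,5) (1,5) | h: (1,4) (1,0) (3,0) (3,0) (1,5) (1,5) (1,5) (1,5)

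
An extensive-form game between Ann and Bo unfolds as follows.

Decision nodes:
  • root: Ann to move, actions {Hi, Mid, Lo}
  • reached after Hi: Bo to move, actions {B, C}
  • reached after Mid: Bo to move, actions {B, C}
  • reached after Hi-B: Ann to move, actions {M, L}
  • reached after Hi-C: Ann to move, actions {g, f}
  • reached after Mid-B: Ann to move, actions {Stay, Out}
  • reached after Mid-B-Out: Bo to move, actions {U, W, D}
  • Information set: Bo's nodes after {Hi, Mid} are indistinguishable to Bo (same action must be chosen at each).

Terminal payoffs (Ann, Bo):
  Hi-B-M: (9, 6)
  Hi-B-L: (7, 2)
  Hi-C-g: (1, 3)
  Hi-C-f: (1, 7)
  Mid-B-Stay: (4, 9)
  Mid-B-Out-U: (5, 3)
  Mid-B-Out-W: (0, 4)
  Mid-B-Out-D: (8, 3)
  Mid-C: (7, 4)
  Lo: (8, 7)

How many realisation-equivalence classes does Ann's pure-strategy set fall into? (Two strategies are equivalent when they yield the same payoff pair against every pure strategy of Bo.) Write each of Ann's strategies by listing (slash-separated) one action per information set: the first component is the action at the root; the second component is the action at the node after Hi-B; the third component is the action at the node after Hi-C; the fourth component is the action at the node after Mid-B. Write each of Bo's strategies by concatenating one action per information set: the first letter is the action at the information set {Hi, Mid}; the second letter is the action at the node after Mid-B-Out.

Ann has 24 pure strategies: Hi/M/g/Stay, Hi/M/g/Out, Hi/M/f/Stay, Hi/M/f/Out, Hi/L/g/Stay, Hi/L/g/Out, Hi/L/f/Stay, Hi/L/f/Out, Mid/M/g/Stay, Mid/M/g/Out, Mid/M/f/Stay, Mid/M/f/Out, Mid/L/g/Stay, Mid/L/g/Out, Mid/L/f/Stay, Mid/L/f/Out, Lo/M/g/Stay, Lo/M/g/Out, Lo/M/f/Stay, Lo/M/f/Out, Lo/L/g/Stay, Lo/L/g/Out, Lo/L/f/Stay, Lo/L/f/Out. Columns: BU, BW, BD, CU, CW, CD.
{Hi/M/g/Stay, Hi/M/g/Out} → row (9,6) (9,6) (9,6) (1,3) (1,3) (1,3)
{Hi/M/f/Stay, Hi/M/f/Out} → row (9,6) (9,6) (9,6) (1,7) (1,7) (1,7)
{Hi/L/g/Stay, Hi/L/g/Out} → row (7,2) (7,2) (7,2) (1,3) (1,3) (1,3)
{Hi/L/f/Stay, Hi/L/f/Out} → row (7,2) (7,2) (7,2) (1,7) (1,7) (1,7)
{Mid/M/g/Stay, Mid/M/f/Stay, Mid/L/g/Stay, Mid/L/f/Stay} → row (4,9) (4,9) (4,9) (7,4) (7,4) (7,4)
{Mid/M/g/Out, Mid/M/f/Out, Mid/L/g/Out, Mid/L/f/Out} → row (5,3) (0,4) (8,3) (7,4) (7,4) (7,4)
{Lo/M/g/Stay, Lo/M/g/Out, Lo/M/f/Stay, Lo/M/f/Out, Lo/L/g/Stay, Lo/L/g/Out, Lo/L/f/Stay, Lo/L/f/Out} → row (8,7) (8,7) (8,7) (8,7) (8,7) (8,7)
That's 7 distinct rows out of 24 strategies.

7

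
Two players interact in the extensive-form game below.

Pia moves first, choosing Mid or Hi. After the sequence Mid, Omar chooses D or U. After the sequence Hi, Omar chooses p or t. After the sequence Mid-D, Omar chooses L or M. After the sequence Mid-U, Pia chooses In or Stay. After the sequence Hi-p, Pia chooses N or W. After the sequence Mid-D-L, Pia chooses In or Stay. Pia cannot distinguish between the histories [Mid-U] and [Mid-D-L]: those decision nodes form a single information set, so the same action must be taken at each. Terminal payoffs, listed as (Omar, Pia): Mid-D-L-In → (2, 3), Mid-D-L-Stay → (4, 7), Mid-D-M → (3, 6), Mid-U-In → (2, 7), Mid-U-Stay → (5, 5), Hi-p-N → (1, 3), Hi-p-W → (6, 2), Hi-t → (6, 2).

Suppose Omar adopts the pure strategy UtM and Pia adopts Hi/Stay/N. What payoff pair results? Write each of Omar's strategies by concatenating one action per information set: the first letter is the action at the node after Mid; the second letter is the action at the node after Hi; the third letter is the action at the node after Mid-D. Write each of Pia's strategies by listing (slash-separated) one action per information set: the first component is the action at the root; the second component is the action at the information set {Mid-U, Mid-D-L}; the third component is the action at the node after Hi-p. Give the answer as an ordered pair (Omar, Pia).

Trace the play path from the root:
  Pia plays Hi
  Omar plays t at [Hi]
→ terminal payoff (6, 2).
(Omar's choice at the node after Mid is never reached on this path, so it doesn't affect the outcome.)

(6, 2)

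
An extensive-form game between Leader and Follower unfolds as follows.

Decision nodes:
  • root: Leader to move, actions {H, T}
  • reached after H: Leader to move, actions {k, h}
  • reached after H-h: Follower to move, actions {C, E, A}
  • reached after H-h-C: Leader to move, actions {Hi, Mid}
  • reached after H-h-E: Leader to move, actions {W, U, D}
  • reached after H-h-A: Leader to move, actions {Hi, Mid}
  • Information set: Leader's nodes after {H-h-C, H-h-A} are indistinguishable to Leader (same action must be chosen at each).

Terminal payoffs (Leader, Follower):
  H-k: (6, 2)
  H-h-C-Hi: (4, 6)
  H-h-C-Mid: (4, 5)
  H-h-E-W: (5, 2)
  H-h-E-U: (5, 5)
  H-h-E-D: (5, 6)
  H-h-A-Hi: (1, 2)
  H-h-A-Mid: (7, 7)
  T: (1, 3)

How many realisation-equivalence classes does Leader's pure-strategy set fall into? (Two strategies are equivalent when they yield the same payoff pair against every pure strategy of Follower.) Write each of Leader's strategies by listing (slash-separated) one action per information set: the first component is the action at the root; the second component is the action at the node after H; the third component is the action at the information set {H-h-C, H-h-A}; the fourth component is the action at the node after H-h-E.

Leader has 24 pure strategies: H/k/Hi/W, H/k/Hi/U, H/k/Hi/D, H/k/Mid/W, H/k/Mid/U, H/k/Mid/D, H/h/Hi/W, H/h/Hi/U, H/h/Hi/D, H/h/Mid/W, H/h/Mid/U, H/h/Mid/D, T/k/Hi/W, T/k/Hi/U, T/k/Hi/D, T/k/Mid/W, T/k/Mid/U, T/k/Mid/D, T/h/Hi/W, T/h/Hi/U, T/h/Hi/D, T/h/Mid/W, T/h/Mid/U, T/h/Mid/D. Columns: C, E, A.
{H/k/Hi/W, H/k/Hi/U, H/k/Hi/D, H/k/Mid/W, H/k/Mid/U, H/k/Mid/D} → row (6,2) (6,2) (6,2)
{H/h/Hi/W} → row (4,6) (5,2) (1,2)
{H/h/Hi/U} → row (4,6) (5,5) (1,2)
{H/h/Hi/D} → row (4,6) (5,6) (1,2)
{H/h/Mid/W} → row (4,5) (5,2) (7,7)
{H/h/Mid/U} → row (4,5) (5,5) (7,7)
{H/h/Mid/D} → row (4,5) (5,6) (7,7)
{T/k/Hi/W, T/k/Hi/U, T/k/Hi/D, T/k/Mid/W, T/k/Mid/U, T/k/Mid/D, T/h/Hi/W, T/h/Hi/U, T/h/Hi/D, T/h/Mid/W, T/h/Mid/U, T/h/Mid/D} → row (1,3) (1,3) (1,3)
That's 8 distinct rows out of 24 strategies.

8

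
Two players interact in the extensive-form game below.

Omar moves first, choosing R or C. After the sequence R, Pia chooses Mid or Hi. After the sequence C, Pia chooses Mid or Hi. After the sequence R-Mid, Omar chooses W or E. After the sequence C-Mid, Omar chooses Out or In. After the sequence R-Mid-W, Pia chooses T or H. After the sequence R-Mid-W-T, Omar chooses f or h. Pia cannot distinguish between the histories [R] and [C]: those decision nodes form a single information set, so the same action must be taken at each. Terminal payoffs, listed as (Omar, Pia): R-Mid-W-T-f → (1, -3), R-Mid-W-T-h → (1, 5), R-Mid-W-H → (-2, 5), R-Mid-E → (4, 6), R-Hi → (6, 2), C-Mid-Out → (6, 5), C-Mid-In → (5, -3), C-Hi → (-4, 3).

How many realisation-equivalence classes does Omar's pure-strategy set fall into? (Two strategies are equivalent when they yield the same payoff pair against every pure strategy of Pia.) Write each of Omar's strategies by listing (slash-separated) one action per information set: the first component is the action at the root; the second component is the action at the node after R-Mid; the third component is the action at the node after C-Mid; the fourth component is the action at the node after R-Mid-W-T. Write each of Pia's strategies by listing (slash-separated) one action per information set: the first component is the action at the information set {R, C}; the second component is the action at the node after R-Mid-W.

Omar has 16 pure strategies: R/W/Out/f, R/W/Out/h, R/W/In/f, R/W/In/h, R/E/Out/f, R/E/Out/h, R/E/In/f, R/E/In/h, C/W/Out/f, C/W/Out/h, C/W/In/f, C/W/In/h, C/E/Out/f, C/E/Out/h, C/E/In/f, C/E/In/h. Columns: Mid/T, Mid/H, Hi/T, Hi/H.
{R/W/Out/f, R/W/In/f} → row (1,-3) (-2,5) (6,2) (6,2)
{R/W/Out/h, R/W/In/h} → row (1,5) (-2,5) (6,2) (6,2)
{R/E/Out/f, R/E/Out/h, R/E/In/f, R/E/In/h} → row (4,6) (4,6) (6,2) (6,2)
{C/W/Out/f, C/W/Out/h, C/E/Out/f, C/E/Out/h} → row (6,5) (6,5) (-4,3) (-4,3)
{C/W/In/f, C/W/In/h, C/E/In/f, C/E/In/h} → row (5,-3) (5,-3) (-4,3) (-4,3)
That's 5 distinct rows out of 16 strategies.

5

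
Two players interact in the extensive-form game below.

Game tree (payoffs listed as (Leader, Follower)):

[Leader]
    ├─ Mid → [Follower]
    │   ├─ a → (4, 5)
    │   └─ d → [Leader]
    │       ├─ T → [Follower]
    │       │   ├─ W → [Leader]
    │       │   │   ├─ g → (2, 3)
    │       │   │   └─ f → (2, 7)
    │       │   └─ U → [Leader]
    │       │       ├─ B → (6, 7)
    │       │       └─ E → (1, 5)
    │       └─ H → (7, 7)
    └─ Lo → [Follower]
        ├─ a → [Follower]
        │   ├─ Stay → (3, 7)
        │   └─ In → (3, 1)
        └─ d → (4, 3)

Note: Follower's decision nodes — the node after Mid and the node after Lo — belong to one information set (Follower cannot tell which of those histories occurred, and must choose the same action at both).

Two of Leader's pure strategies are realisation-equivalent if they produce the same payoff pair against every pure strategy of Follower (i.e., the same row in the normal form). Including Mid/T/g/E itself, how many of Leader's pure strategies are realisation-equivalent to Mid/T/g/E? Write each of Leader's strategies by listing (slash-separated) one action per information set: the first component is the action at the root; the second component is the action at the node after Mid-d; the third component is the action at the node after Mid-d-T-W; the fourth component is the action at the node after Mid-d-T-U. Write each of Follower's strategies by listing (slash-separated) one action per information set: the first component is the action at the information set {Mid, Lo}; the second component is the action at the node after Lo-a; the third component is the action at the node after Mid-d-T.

1

Row for Mid/T/g/E (columns a/Stay/W, a/Stay/U, a/In/W, a/In/U, d/Stay/W, d/Stay/U, d/In/W, d/In/U): (4,5) (4,5) (4,5) (4,5) (2,3) (1,5) (2,3) (1,5).
Every one of Leader's information sets is on the play path for some reply by Follower when Leader follows Mid/T/g/E.
Changing the action at any of them therefore changes at least one column, so only Mid/T/g/E itself gives this row.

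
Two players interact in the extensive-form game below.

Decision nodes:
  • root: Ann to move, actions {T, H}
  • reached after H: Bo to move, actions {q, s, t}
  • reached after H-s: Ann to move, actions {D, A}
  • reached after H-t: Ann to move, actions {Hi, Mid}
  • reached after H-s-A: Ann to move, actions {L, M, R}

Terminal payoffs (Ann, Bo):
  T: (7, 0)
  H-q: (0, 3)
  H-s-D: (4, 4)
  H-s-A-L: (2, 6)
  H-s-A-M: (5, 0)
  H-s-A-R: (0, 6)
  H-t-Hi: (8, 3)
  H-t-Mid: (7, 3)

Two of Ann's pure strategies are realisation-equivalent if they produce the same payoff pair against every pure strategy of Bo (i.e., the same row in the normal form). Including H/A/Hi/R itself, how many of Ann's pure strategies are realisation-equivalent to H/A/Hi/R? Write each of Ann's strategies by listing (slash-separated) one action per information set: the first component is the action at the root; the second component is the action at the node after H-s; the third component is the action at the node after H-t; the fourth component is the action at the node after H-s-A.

1

Row for H/A/Hi/R (columns q, s, t): (0,3) (0,6) (8,3).
Every one of Ann's information sets is on the play path for some reply by Bo when Ann follows H/A/Hi/R.
Changing the action at any of them therefore changes at least one column, so only H/A/Hi/R itself gives this row.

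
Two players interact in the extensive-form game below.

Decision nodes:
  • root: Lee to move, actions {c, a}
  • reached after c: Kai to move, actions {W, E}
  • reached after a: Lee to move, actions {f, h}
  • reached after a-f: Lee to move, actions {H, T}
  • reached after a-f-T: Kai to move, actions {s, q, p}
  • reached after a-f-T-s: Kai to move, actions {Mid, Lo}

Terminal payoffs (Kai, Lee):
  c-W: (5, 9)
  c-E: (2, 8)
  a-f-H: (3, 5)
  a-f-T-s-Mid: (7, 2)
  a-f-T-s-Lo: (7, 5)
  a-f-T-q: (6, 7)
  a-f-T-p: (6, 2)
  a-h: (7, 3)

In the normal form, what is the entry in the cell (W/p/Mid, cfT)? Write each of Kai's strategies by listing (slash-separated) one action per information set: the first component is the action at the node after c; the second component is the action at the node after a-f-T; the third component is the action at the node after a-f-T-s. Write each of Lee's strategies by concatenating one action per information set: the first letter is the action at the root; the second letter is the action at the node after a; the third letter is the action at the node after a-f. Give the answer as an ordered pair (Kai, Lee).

(5, 9)

Trace the play path from the root:
  Lee plays c
  Kai plays W at [c]
→ terminal payoff (5, 9).
(Kai's choice at the node after a-f-T is never reached on this path, so it doesn't affect the outcome.)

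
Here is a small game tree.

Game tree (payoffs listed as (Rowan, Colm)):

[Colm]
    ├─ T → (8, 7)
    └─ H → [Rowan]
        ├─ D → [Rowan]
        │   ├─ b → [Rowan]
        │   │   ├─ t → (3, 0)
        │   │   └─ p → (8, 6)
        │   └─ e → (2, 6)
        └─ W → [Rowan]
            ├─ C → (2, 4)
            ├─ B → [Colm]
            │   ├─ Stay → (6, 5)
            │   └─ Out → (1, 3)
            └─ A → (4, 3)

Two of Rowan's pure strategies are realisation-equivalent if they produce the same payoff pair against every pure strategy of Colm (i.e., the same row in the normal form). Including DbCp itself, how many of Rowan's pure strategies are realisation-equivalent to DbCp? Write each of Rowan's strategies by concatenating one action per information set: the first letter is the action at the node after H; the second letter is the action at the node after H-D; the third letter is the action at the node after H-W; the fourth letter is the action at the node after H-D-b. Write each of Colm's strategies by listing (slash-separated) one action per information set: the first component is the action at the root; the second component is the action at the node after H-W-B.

Row for DbCp (columns T/Stay, T/Out, H/Stay, H/Out): (8,7) (8,7) (8,6) (8,6).
Under DbCp, Rowan's choice at the node after H-W can never be reached regardless of what Colm does, so varying those choices leaves every outcome unchanged.
Holding the reachable choices fixed and varying the unreachable one freely already gives 3 equivalent strategies.
No other strategy reproduces this row, so those 3 are the full class: DbCp, DbBp, DbAp.

3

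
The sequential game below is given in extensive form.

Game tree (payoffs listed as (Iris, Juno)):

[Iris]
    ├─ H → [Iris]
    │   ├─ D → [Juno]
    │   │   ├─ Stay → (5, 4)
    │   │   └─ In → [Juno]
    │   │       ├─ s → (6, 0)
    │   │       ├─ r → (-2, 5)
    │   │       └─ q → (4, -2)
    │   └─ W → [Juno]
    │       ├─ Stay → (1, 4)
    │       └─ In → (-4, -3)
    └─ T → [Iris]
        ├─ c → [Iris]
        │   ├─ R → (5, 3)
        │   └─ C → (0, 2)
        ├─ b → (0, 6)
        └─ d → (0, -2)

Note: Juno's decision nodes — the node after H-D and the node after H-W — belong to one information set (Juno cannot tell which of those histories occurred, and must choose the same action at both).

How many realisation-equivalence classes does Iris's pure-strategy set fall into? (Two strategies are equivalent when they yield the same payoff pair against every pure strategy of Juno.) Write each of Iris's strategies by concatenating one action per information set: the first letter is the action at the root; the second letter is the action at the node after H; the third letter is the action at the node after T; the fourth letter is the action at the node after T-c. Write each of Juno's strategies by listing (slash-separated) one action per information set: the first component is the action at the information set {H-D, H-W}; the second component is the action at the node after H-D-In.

Iris has 24 pure strategies: HDcR, HDcC, HDbR, HDbC, HDdR, HDdC, HWcR, HWcC, HWbR, HWbC, HWdR, HWdC, TDcR, TDcC, TDbR, TDbC, TDdR, TDdC, TWcR, TWcC, TWbR, TWbC, TWdR, TWdC. Columns: Stay/s, Stay/r, Stay/q, In/s, In/r, In/q.
{HDcR, HDcC, HDbR, HDbC, HDdR, HDdC} → row (5,4) (5,4) (5,4) (6,0) (-2,5) (4,-2)
{HWcR, HWcC, HWbR, HWbC, HWdR, HWdC} → row (1,4) (1,4) (1,4) (-4,-3) (-4,-3) (-4,-3)
{TDcR, TWcR} → row (5,3) (5,3) (5,3) (5,3) (5,3) (5,3)
{TDcC, TWcC} → row (0,2) (0,2) (0,2) (0,2) (0,2) (0,2)
{TDbR, TDbC, TWbR, TWbC} → row (0,6) (0,6) (0,6) (0,6) (0,6) (0,6)
{TDdR, TDdC, TWdR, TWdC} → row (0,-2) (0,-2) (0,-2) (0,-2) (0,-2) (0,-2)
That's 6 distinct rows out of 24 strategies.

6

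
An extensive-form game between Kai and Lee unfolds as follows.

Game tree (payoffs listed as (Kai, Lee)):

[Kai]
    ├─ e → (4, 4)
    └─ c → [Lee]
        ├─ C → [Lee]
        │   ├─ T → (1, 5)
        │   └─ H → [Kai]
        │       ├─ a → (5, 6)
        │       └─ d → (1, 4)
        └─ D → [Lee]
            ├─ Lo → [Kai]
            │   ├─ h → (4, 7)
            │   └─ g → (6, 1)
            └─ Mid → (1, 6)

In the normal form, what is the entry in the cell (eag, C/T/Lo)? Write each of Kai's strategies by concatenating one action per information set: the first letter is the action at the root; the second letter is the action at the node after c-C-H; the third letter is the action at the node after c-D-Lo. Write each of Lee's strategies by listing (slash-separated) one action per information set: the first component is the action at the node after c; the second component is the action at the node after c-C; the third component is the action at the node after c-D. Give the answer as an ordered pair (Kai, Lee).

(4, 4)

Trace the play path from the root:
  Kai plays e
→ terminal payoff (4, 4).
(Kai's choice at the node after c-C-H is never reached on this path, so it doesn't affect the outcome.)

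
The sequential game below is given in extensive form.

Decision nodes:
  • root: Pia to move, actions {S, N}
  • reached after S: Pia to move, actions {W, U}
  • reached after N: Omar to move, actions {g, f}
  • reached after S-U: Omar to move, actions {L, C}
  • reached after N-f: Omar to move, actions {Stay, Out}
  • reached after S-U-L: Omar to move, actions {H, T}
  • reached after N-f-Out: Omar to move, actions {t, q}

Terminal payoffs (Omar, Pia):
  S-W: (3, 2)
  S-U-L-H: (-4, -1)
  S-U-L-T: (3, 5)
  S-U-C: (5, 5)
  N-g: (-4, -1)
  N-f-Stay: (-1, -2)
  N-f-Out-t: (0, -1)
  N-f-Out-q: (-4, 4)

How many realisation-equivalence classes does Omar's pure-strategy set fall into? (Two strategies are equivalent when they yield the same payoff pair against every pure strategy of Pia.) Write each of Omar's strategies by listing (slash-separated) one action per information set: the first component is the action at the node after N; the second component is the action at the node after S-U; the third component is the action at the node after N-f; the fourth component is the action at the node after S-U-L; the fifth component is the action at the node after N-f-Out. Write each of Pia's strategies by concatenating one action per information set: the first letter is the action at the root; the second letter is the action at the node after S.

Omar has 32 pure strategies: g/L/Stay/H/t, g/L/Stay/H/q, g/L/Stay/T/t, g/L/Stay/T/q, g/L/Out/H/t, g/L/Out/H/q, g/L/Out/T/t, g/L/Out/T/q, g/C/Stay/H/t, g/C/Stay/H/q, g/C/Stay/T/t, g/C/Stay/T/q, g/C/Out/H/t, g/C/Out/H/q, g/C/Out/T/t, g/C/Out/T/q, f/L/Stay/H/t, f/L/Stay/H/q, f/L/Stay/T/t, f/L/Stay/T/q, f/L/Out/H/t, f/L/Out/H/q, f/L/Out/T/t, f/L/Out/T/q, f/C/Stay/H/t, f/C/Stay/H/q, f/C/Stay/T/t, f/C/Stay/T/q, f/C/Out/H/t, f/C/Out/H/q, f/C/Out/T/t, f/C/Out/T/q. Columns: SW, SU, NW, NU.
{g/L/Stay/H/t, g/L/Stay/H/q, g/L/Out/H/t, g/L/Out/H/q} → row (3,2) (-4,-1) (-4,-1) (-4,-1)
{g/L/Stay/T/t, g/L/Stay/T/q, g/L/Out/T/t, g/L/Out/T/q} → row (3,2) (3,5) (-4,-1) (-4,-1)
{g/C/Stay/H/t, g/C/Stay/H/q, g/C/Stay/T/t, g/C/Stay/T/q, g/C/Out/H/t, g/C/Out/H/q, g/C/Out/T/t, g/C/Out/T/q} → row (3,2) (5,5) (-4,-1) (-4,-1)
{f/L/Stay/H/t, f/L/Stay/H/q} → row (3,2) (-4,-1) (-1,-2) (-1,-2)
{f/L/Stay/T/t, f/L/Stay/T/q} → row (3,2) (3,5) (-1,-2) (-1,-2)
{f/L/Out/H/t} → row (3,2) (-4,-1) (0,-1) (0,-1)
{f/L/Out/H/q} → row (3,2) (-4,-1) (-4,4) (-4,4)
{f/L/Out/T/t} → row (3,2) (3,5) (0,-1) (0,-1)
{f/L/Out/T/q} → row (3,2) (3,5) (-4,4) (-4,4)
{f/C/Stay/H/t, f/C/Stay/H/q, f/C/Stay/T/t, f/C/Stay/T/q} → row (3,2) (5,5) (-1,-2) (-1,-2)
{f/C/Out/H/t, f/C/Out/T/t} → row (3,2) (5,5) (0,-1) (0,-1)
{f/C/Out/H/q, f/C/Out/T/q} → row (3,2) (5,5) (-4,4) (-4,4)
That's 12 distinct rows out of 32 strategies.

12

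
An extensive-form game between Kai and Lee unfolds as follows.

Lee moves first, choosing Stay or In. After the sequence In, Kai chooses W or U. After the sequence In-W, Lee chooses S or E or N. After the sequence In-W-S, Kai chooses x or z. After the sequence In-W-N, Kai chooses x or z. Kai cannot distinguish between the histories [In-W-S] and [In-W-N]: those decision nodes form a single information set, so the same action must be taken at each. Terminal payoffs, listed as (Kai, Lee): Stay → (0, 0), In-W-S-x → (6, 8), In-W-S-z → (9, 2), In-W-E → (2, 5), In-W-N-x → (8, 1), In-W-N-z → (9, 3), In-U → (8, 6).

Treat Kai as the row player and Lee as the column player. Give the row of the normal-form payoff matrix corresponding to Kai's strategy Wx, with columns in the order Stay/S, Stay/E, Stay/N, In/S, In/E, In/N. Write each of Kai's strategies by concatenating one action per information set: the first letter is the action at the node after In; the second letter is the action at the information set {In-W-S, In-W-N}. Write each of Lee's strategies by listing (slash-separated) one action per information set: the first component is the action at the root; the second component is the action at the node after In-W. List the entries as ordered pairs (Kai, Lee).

vs Stay/S: Lee plays Stay → (0, 0)
vs Stay/E: Lee plays Stay → (0, 0)
vs Stay/N: Lee plays Stay → (0, 0)
vs In/S: Lee plays In → Kai plays W at [In] → Lee plays S at [In-W] → Kai plays x at [In-W-S] → (6, 8)
vs In/E: Lee plays In → Kai plays W at [In] → Lee plays E at [In-W] → (2, 5)
vs In/N: Lee plays In → Kai plays W at [In] → Lee plays N at [In-W] → Kai plays x at [In-W-N] → (8, 1)

(0,0) (0,0) (0,0) (6,8) (2,5) (8,1)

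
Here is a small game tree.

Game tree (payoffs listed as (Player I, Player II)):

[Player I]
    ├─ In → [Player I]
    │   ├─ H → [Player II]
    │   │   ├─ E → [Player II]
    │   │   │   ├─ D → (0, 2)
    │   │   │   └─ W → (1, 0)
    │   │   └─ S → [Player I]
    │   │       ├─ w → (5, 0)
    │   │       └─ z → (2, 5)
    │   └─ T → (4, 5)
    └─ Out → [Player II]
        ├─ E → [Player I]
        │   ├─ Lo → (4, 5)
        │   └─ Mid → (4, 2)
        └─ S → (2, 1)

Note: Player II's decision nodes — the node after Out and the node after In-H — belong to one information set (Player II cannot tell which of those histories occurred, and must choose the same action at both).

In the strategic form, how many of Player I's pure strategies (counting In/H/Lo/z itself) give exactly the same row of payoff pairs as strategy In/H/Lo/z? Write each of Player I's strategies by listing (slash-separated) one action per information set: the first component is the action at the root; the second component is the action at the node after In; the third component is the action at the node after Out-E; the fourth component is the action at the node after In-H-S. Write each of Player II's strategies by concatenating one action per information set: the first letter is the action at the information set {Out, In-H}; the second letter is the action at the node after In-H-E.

Row for In/H/Lo/z (columns ED, EW, SD, SW): (0,2) (1,0) (2,5) (2,5).
Under In/H/Lo/z, Player I's choice at the node after Out-E can never be reached regardless of what Player II does, so varying those choices leaves every outcome unchanged.
Holding the reachable choices fixed and varying the unreachable one freely already gives 2 equivalent strategies.
No other strategy reproduces this row, so those 2 are the full class: In/H/Lo/z, In/H/Mid/z.

2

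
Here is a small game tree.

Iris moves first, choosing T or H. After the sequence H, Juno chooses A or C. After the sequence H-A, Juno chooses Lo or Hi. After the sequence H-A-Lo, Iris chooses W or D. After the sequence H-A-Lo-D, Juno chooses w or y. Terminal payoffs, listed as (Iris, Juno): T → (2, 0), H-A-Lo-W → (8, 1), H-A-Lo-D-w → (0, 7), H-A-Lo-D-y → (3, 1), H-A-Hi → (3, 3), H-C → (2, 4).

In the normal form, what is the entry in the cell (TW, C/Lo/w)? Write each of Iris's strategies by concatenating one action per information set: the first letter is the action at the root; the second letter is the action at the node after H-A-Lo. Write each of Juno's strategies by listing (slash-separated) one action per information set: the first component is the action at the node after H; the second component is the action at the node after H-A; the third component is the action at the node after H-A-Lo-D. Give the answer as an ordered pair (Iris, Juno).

Trace the play path from the root:
  Iris plays T
→ terminal payoff (2, 0).
(Iris's choice at the node after H-A-Lo is never reached on this path, so it doesn't affect the outcome.)

(2, 0)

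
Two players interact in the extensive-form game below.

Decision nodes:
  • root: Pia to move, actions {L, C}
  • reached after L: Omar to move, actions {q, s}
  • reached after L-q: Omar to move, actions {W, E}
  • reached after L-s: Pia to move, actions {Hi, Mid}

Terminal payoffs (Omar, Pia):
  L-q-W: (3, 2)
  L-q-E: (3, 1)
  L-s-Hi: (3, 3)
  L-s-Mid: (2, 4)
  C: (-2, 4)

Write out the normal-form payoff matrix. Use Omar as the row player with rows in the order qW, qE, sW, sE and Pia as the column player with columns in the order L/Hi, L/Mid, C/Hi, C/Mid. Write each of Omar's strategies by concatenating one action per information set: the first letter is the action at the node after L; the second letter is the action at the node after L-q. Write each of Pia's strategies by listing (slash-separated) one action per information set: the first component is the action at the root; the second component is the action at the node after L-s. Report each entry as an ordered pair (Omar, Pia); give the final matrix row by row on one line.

Row qW: L/Hi→(3,2), L/Mid→(3,2), C/Hi→(-2,4), C/Mid→(-2,4)
Row qE: L/Hi→(3,1), L/Mid→(3,1), C/Hi→(-2,4), C/Mid→(-2,4)
Row sW: L/Hi→(3,3), L/Mid→(2,4), C/Hi→(-2,4), C/Mid→(-2,4)
Row sE: L/Hi→(3,3), L/Mid→(2,4), C/Hi→(-2,4), C/Mid→(-2,4)

qW: (3,2) (3,2) (-2,4) (-2,4) | qE: (3,1) (3,1) (-2,4) (-2,4) | sW: (3,3) (2,4) (-2,4) (-2,4) | sE: (3,3) (2,4) (-2,4) (-2,4)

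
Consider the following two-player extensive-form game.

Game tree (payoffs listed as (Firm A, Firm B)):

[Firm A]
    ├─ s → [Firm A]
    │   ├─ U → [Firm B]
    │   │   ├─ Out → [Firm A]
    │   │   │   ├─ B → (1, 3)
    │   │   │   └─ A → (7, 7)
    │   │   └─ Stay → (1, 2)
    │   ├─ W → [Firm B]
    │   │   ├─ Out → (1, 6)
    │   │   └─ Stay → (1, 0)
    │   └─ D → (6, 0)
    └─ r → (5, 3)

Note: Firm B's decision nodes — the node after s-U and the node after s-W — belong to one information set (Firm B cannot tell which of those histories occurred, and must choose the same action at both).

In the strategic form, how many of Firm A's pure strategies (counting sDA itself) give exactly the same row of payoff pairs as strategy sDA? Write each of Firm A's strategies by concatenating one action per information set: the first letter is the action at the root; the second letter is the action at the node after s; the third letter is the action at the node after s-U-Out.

2

Row for sDA (columns Out, Stay): (6,0) (6,0).
Under sDA, Firm A's choice at the node after s-U-Out can never be reached regardless of what Firm B does, so varying those choices leaves every outcome unchanged.
Holding the reachable choices fixed and varying the unreachable one freely already gives 2 equivalent strategies.
No other strategy reproduces this row, so those 2 are the full class: sDB, sDA.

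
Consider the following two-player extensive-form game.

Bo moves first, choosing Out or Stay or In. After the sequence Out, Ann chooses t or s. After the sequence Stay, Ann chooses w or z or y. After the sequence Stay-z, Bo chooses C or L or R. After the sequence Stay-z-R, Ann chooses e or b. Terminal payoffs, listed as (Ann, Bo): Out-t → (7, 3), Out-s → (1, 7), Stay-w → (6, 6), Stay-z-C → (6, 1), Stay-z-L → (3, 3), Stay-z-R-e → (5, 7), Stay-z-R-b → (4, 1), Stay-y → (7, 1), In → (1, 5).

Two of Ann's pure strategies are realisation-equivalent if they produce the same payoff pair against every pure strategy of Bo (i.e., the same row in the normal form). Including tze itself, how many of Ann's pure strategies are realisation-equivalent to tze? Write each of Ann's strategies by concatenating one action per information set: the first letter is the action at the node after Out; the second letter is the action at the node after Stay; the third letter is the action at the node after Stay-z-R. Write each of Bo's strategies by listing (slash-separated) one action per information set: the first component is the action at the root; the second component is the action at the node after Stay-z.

1

Row for tze (columns Out/C, Out/L, Out/R, Stay/C, Stay/L, Stay/R, In/C, In/L, In/R): (7,3) (7,3) (7,3) (6,1) (3,3) (5,7) (1,5) (1,5) (1,5).
Every one of Ann's information sets is on the play path for some reply by Bo when Ann follows tze.
Changing the action at any of them therefore changes at least one column, so only tze itself gives this row.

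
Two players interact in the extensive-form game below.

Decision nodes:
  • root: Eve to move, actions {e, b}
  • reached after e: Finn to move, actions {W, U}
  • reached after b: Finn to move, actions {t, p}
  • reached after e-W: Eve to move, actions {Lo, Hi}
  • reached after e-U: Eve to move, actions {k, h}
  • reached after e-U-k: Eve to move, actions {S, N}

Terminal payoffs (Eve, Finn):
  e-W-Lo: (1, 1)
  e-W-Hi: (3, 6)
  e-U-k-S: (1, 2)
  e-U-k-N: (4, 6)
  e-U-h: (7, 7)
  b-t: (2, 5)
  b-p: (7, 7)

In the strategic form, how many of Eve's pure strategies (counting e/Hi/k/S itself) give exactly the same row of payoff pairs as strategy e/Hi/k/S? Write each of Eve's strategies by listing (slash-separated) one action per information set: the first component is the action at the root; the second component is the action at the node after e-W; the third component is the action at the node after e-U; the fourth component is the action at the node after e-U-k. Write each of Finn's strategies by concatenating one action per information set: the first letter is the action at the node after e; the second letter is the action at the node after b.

1

Row for e/Hi/k/S (columns Wt, Wp, Ut, Up): (3,6) (3,6) (1,2) (1,2).
Every one of Eve's information sets is on the play path for some reply by Finn when Eve follows e/Hi/k/S.
Changing the action at any of them therefore changes at least one column, so only e/Hi/k/S itself gives this row.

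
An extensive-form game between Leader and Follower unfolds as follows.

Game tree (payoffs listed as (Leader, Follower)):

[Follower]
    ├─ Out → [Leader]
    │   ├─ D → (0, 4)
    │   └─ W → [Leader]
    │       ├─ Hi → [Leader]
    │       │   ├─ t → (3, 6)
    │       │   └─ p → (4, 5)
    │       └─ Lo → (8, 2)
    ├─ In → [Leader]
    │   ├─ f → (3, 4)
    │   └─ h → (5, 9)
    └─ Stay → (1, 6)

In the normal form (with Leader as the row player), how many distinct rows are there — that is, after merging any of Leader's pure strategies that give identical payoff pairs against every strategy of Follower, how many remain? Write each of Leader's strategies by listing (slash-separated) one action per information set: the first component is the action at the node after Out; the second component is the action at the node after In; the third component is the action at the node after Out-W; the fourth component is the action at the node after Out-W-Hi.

Leader has 16 pure strategies: D/f/Hi/t, D/f/Hi/p, D/f/Lo/t, D/f/Lo/p, D/h/Hi/t, D/h/Hi/p, D/h/Lo/t, D/h/Lo/p, W/f/Hi/t, W/f/Hi/p, W/f/Lo/t, W/f/Lo/p, W/h/Hi/t, W/h/Hi/p, W/h/Lo/t, W/h/Lo/p. Columns: Out, In, Stay.
{D/f/Hi/t, D/f/Hi/p, D/f/Lo/t, D/f/Lo/p} → row (0,4) (3,4) (1,6)
{D/h/Hi/t, D/h/Hi/p, D/h/Lo/t, D/h/Lo/p} → row (0,4) (5,9) (1,6)
{W/f/Hi/t} → row (3,6) (3,4) (1,6)
{W/f/Hi/p} → row (4,5) (3,4) (1,6)
{W/f/Lo/t, W/f/Lo/p} → row (8,2) (3,4) (1,6)
{W/h/Hi/t} → row (3,6) (5,9) (1,6)
{W/h/Hi/p} → row (4,5) (5,9) (1,6)
{W/h/Lo/t, W/h/Lo/p} → row (8,2) (5,9) (1,6)
That's 8 distinct rows out of 16 strategies.

8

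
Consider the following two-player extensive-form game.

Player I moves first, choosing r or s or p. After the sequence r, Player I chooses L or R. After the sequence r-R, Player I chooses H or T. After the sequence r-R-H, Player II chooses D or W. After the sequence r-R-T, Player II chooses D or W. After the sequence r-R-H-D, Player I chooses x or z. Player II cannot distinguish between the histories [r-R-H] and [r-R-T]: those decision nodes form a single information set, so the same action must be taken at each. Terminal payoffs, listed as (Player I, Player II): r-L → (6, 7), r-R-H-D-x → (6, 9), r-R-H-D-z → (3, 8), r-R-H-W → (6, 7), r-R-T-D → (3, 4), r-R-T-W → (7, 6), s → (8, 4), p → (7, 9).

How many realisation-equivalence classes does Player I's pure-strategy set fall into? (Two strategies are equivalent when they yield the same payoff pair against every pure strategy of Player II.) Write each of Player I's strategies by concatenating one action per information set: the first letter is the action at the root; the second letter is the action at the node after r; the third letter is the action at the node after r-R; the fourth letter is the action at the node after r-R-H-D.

6

Player I has 24 pure strategies: rLHx, rLHz, rLTx, rLTz, rRHx, rRHz, rRTx, rRTz, sLHx, sLHz, sLTx, sLTz, sRHx, sRHz, sRTx, sRTz, pLHx, pLHz, pLTx, pLTz, pRHx, pRHz, pRTx, pRTz. Columns: D, W.
{rLHx, rLHz, rLTx, rLTz} → row (6,7) (6,7)
{rRHx} → row (6,9) (6,7)
{rRHz} → row (3,8) (6,7)
{rRTx, rRTz} → row (3,4) (7,6)
{sLHx, sLHz, sLTx, sLTz, sRHx, sRHz, sRTx, sRTz} → row (8,4) (8,4)
{pLHx, pLHz, pLTx, pLTz, pRHx, pRHz, pRTx, pRTz} → row (7,9) (7,9)
That's 6 distinct rows out of 24 strategies.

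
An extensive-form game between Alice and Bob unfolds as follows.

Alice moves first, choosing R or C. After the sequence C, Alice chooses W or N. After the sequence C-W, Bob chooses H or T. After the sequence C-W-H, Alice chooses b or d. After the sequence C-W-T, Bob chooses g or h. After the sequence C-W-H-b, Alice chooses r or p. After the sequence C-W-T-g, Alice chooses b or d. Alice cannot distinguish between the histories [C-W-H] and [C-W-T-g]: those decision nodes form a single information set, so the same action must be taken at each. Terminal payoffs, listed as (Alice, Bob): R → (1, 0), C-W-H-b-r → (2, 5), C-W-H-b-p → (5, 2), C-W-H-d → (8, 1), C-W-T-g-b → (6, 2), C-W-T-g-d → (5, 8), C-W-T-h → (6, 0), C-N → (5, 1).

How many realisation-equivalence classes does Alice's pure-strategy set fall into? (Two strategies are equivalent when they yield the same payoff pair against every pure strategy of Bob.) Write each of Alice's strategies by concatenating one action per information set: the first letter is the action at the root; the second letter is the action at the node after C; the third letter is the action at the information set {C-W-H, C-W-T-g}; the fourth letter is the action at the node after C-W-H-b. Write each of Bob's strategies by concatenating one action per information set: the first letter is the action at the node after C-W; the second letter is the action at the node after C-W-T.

Alice has 16 pure strategies: RWbr, RWbp, RWdr, RWdp, RNbr, RNbp, RNdr, RNdp, CWbr, CWbp, CWdr, CWdp, CNbr, CNbp, CNdr, CNdp. Columns: Hg, Hh, Tg, Th.
{RWbr, RWbp, RWdr, RWdp, RNbr, RNbp, RNdr, RNdp} → row (1,0) (1,0) (1,0) (1,0)
{CWbr} → row (2,5) (2,5) (6,2) (6,0)
{CWbp} → row (5,2) (5,2) (6,2) (6,0)
{CWdr, CWdp} → row (8,1) (8,1) (5,8) (6,0)
{CNbr, CNbp, CNdr, CNdp} → row (5,1) (5,1) (5,1) (5,1)
That's 5 distinct rows out of 16 strategies.

5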